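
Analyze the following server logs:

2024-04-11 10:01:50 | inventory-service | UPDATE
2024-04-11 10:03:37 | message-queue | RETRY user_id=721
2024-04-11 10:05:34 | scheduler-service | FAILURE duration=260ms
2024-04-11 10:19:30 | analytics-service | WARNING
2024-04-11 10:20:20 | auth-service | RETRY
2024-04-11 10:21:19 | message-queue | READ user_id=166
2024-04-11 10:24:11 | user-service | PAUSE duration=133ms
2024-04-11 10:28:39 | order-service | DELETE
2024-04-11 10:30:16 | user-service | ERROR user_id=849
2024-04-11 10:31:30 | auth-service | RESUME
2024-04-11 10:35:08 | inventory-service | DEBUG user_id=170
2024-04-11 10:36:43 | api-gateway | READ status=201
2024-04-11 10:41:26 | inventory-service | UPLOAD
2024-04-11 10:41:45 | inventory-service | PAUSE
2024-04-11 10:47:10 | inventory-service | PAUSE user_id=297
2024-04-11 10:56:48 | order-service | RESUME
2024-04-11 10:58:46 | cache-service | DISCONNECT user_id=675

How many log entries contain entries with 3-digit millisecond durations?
2

To find matching entries:

1. Pattern to match: entries with 3-digit millisecond durations
2. Scan each log entry for the pattern
3. Count matches: 2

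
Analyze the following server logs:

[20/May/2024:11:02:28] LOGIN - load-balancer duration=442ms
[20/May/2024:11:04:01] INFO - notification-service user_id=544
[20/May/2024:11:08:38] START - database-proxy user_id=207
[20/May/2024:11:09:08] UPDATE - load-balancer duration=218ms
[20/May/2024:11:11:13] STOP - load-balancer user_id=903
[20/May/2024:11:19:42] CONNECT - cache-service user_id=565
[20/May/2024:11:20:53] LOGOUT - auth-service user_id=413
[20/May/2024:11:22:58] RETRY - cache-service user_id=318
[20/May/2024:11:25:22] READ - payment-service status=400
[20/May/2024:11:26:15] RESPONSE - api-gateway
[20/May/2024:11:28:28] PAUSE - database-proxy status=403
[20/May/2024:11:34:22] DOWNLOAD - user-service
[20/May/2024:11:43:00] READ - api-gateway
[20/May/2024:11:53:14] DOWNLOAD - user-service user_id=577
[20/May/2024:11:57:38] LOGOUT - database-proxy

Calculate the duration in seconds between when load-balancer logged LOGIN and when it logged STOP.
525

To find the time between events:

1. Locate the first LOGIN event for load-balancer: 20/May/2024:11:02:28
2. Locate the first STOP event for load-balancer: 20/May/2024:11:11:13
3. Calculate the difference: 20/May/2024:11:11:13 - 20/May/2024:11:02:28 = 525 seconds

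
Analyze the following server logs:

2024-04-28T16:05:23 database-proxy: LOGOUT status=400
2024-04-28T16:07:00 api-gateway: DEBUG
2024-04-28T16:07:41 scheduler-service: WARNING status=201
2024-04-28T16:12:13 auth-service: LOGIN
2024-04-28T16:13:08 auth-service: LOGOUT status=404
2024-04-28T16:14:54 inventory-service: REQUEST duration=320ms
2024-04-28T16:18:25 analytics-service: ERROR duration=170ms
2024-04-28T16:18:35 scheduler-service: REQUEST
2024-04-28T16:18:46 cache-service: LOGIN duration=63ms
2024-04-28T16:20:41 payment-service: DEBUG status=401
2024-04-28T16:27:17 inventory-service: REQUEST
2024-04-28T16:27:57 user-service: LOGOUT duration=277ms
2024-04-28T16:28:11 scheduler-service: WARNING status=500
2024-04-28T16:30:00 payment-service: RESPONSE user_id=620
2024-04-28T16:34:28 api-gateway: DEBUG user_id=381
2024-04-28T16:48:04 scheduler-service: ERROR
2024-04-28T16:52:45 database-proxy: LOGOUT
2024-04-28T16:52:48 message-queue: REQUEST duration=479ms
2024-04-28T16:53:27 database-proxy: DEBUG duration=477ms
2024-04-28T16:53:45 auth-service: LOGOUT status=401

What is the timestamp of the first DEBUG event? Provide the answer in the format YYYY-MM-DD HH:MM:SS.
2024-04-28 16:07:00

To find the first event:

1. Filter for all DEBUG events
2. Sort by timestamp
3. Select the first one
4. Timestamp: 2024-04-28 16:07:00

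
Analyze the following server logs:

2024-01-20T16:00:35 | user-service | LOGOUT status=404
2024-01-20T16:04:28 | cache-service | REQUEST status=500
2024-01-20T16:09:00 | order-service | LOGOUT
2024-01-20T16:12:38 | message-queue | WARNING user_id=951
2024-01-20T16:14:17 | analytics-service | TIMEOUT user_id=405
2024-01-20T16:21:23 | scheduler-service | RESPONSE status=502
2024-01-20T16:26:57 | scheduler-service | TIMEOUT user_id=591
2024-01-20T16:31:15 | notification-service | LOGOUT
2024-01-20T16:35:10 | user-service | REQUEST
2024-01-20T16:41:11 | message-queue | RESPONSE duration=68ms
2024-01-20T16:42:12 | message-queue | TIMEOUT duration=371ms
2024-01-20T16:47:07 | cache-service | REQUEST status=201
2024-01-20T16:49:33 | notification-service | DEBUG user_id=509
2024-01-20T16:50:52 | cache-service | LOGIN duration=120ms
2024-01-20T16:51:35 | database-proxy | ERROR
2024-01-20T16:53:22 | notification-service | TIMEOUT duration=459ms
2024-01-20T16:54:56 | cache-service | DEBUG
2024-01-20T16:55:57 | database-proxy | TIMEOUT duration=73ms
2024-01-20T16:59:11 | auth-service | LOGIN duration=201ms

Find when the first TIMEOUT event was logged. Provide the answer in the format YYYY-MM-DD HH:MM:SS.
2024-01-20 16:14:17

To find the first event:

1. Filter for all TIMEOUT events
2. Sort by timestamp
3. Select the first one
4. Timestamp: 2024-01-20 16:14:17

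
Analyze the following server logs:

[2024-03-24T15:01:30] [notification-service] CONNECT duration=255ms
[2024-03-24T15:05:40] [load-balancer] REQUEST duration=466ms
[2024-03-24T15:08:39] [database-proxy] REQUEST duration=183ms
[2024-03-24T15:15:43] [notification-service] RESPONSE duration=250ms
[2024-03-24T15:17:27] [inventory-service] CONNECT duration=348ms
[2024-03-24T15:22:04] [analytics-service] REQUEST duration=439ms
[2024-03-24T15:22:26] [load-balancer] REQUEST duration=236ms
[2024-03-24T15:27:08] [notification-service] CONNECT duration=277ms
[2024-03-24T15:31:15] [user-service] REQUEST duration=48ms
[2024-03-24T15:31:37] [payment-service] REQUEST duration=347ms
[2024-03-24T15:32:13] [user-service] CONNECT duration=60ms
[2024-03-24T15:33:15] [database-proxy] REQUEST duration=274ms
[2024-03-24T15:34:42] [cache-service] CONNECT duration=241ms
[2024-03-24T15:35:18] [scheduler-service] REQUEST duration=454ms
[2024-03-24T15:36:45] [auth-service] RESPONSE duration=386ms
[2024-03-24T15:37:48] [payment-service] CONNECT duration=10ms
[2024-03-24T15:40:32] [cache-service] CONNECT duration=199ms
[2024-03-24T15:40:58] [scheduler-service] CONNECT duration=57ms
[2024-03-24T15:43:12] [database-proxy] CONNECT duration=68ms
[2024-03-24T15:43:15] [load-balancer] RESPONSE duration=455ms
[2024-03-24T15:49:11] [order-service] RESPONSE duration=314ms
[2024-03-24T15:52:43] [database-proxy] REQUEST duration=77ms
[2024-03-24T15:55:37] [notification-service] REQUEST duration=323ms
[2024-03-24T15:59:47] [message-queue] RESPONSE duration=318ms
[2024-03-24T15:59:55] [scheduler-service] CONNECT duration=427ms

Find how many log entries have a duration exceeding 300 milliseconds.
11

To count timeouts:

1. Threshold: 300ms
2. Extract duration from each log entry
3. Count entries where duration > 300
4. Timeout count: 11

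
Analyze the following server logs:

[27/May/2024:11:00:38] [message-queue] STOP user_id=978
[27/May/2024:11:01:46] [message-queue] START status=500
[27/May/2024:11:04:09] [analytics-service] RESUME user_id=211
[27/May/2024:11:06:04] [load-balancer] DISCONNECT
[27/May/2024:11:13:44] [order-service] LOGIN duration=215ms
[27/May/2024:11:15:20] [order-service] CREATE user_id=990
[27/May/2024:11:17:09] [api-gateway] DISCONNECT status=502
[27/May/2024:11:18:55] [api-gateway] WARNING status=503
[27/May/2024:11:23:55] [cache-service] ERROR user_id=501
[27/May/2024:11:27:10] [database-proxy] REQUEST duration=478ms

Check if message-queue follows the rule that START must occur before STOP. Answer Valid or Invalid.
Invalid

To validate ordering:

1. Required order: START → STOP
2. Rule: START must occur before STOP
3. Check actual order of events for message-queue
4. Result: Invalid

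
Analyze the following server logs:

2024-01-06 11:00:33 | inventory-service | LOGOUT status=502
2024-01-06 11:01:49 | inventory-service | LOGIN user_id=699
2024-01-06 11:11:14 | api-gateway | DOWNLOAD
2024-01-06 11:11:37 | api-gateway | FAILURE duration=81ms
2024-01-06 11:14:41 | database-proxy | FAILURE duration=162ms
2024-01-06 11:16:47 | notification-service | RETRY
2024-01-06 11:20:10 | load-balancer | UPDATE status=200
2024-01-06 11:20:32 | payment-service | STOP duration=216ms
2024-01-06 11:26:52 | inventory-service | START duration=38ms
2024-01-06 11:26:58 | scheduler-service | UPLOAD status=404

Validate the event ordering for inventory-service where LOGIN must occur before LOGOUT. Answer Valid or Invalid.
Invalid

To validate ordering:

1. Required order: LOGIN → LOGOUT
2. Rule: LOGIN must occur before LOGOUT
3. Check actual order of events for inventory-service
4. Result: Invalid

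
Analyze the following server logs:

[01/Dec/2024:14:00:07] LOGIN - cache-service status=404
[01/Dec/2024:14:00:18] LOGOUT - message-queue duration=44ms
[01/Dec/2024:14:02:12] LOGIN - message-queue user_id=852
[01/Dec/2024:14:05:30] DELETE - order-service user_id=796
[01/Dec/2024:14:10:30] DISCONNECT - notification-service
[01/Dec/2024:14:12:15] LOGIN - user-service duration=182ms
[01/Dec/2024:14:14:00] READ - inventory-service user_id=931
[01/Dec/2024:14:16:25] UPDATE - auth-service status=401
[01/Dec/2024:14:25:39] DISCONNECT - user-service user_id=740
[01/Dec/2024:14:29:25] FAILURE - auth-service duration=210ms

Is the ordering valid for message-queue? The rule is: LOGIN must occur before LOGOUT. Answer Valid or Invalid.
Invalid

To validate ordering:

1. Required order: LOGIN → LOGOUT
2. Rule: LOGIN must occur before LOGOUT
3. Check actual order of events for message-queue
4. Result: Invalid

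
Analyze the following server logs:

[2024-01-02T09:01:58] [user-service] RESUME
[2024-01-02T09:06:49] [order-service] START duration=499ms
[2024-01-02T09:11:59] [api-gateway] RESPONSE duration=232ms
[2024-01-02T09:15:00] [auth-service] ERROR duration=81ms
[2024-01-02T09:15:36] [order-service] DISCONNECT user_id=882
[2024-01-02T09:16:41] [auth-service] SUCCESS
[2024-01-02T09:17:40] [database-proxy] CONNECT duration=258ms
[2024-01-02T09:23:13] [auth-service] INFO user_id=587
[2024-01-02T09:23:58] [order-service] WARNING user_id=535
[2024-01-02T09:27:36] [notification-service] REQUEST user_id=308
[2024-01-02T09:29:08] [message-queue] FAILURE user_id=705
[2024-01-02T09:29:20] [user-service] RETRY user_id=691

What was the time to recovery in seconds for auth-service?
101

To calculate recovery time:

1. Find ERROR event for auth-service: 2024-01-02T09:15:00
2. Find next SUCCESS event for auth-service: 2024-01-02T09:16:41
3. Recovery time: 2024-01-02T09:16:41 - 2024-01-02T09:15:00 = 101 seconds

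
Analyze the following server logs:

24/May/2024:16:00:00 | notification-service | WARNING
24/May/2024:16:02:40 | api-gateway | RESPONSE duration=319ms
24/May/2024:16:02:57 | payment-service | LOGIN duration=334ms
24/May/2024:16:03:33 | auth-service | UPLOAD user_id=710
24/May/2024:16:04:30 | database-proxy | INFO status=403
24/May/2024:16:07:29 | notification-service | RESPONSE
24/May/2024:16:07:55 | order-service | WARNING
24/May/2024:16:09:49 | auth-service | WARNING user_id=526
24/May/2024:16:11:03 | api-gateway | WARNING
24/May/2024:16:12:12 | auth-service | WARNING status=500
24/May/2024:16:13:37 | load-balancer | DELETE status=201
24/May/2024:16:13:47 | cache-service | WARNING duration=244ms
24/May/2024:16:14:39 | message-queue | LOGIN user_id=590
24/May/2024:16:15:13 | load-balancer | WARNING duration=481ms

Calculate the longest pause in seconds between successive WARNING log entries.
475

To find the longest gap:

1. Extract all WARNING events in chronological order
2. Calculate time differences between consecutive events
3. Find the maximum difference
4. Longest gap: 475 seconds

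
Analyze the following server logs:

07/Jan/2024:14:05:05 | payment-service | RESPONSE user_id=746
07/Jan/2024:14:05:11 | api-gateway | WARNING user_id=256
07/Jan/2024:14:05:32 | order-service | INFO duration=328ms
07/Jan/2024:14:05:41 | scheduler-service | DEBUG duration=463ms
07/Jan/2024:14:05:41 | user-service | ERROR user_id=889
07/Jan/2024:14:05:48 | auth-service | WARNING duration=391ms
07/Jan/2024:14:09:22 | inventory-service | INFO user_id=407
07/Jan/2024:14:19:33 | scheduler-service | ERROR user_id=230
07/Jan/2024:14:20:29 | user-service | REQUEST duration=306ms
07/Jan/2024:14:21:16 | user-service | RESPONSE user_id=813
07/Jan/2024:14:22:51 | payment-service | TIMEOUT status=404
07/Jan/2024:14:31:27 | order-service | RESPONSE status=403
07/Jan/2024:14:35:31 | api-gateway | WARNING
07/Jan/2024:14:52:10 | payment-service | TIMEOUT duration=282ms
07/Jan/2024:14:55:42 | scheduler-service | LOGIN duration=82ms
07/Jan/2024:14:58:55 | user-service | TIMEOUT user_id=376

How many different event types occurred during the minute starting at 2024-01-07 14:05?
5

To count unique event types:

1. Filter events in the minute starting at 2024-01-07 14:05
2. Extract event types from matching entries
3. Count unique types: 5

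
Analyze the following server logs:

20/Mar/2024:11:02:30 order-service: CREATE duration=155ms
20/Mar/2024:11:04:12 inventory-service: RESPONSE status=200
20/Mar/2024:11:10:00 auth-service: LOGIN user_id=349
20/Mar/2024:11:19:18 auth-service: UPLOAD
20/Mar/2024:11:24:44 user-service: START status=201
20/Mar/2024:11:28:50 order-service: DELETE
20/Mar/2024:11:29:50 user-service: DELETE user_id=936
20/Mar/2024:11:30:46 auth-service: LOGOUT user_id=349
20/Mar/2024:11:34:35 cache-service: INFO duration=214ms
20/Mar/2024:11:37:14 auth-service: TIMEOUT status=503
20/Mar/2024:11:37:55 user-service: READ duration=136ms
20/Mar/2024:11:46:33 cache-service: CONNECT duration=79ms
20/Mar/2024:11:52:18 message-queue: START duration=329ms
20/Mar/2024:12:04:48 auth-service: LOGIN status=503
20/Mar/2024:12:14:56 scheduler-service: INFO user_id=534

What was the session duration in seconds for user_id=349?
1246

To calculate session duration:

1. Find LOGIN event for user_id=349: 20/Mar/2024:11:10:00
2. Find LOGOUT event for user_id=349: 20/Mar/2024:11:30:46
3. Session duration: 20/Mar/2024:11:30:46 - 20/Mar/2024:11:10:00 = 1246 seconds (20 minutes)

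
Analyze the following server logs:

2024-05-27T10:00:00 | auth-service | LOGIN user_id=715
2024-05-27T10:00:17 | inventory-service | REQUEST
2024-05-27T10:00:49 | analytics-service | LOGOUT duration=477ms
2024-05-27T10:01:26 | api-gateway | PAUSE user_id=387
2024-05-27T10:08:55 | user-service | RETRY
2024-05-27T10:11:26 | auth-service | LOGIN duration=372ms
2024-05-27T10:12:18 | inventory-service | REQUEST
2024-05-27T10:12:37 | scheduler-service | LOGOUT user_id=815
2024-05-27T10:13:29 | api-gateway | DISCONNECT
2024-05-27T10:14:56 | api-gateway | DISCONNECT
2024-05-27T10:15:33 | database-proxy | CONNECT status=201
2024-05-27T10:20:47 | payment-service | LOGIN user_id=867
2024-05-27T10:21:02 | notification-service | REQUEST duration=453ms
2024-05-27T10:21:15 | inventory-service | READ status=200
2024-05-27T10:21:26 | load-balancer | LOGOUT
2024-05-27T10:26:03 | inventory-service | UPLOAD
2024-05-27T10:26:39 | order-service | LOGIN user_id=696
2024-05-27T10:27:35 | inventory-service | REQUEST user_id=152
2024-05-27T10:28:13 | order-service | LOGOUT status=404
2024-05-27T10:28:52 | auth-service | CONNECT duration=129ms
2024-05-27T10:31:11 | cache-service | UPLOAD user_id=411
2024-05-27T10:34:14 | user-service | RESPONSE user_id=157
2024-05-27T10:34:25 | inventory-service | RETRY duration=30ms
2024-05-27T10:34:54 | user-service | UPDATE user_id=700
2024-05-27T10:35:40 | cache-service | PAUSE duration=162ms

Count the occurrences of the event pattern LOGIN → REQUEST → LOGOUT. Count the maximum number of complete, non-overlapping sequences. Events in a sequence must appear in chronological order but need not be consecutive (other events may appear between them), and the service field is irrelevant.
4

To count sequences:

1. Look for pattern: LOGIN → REQUEST → LOGOUT
2. Greedily scan the log in chronological order, matching each sequence element in turn (ignoring service)
3. Each time the full pattern completes, increment the count and restart matching from the next event
4. Complete non-overlapping sequences found: 4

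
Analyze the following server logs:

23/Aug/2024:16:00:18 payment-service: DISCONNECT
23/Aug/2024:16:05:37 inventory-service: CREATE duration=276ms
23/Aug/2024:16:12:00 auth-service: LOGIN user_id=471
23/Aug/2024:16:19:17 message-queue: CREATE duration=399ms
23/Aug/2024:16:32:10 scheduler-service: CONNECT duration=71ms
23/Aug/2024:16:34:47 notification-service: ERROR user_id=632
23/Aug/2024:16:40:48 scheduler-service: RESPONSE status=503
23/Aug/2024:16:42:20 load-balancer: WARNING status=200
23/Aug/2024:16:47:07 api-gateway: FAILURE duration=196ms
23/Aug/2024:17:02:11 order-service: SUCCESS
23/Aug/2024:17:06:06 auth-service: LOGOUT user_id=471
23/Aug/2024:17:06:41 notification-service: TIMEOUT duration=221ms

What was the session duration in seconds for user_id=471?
3246

To calculate session duration:

1. Find LOGIN event for user_id=471: 23/Aug/2024:16:12:00
2. Find LOGOUT event for user_id=471: 23/Aug/2024:17:06:06
3. Session duration: 23/Aug/2024:17:06:06 - 23/Aug/2024:16:12:00 = 3246 seconds (54 minutes)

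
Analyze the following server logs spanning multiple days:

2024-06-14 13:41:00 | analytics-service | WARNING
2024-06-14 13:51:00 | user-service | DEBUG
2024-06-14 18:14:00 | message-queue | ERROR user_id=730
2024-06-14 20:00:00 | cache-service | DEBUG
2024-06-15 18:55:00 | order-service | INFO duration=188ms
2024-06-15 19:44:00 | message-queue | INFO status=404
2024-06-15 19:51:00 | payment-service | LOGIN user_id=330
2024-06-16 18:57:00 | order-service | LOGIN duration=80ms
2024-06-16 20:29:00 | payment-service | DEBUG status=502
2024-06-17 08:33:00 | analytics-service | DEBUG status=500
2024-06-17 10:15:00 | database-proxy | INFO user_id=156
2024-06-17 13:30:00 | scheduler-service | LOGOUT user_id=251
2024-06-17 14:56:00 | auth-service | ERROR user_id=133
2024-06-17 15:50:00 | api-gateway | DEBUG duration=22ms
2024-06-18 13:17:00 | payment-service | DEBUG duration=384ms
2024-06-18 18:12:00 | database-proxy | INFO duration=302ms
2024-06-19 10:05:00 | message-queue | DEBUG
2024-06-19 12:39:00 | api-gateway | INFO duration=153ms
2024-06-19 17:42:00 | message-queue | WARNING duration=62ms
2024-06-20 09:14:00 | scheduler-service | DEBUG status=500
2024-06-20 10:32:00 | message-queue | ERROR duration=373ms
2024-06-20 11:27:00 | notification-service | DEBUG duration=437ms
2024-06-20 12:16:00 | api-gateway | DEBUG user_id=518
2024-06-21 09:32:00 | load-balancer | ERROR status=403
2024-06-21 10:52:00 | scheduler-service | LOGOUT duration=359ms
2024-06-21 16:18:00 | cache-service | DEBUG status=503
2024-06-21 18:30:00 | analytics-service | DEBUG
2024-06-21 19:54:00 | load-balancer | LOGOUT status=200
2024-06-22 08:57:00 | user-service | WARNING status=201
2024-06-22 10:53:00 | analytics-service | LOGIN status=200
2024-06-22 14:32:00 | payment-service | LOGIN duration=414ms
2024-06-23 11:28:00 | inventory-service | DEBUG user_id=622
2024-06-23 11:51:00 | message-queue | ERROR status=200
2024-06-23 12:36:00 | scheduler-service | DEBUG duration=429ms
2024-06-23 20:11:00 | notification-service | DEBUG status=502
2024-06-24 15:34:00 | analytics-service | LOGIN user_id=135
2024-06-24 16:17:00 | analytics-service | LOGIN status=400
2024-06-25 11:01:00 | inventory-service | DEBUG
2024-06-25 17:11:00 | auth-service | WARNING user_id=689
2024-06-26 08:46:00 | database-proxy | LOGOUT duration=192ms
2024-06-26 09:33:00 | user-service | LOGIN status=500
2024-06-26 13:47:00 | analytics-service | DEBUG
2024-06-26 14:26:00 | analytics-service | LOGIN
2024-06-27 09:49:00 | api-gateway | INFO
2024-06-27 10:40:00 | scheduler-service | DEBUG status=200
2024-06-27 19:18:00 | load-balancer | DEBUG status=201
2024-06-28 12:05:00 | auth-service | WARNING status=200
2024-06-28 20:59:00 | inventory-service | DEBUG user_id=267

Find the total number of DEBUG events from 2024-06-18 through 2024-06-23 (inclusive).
10

To filter by date range:

1. Date range: 2024-06-18 through 2024-06-23, both dates inclusive
2. Filter for DEBUG events whose date falls in this range
3. Count matching events: 10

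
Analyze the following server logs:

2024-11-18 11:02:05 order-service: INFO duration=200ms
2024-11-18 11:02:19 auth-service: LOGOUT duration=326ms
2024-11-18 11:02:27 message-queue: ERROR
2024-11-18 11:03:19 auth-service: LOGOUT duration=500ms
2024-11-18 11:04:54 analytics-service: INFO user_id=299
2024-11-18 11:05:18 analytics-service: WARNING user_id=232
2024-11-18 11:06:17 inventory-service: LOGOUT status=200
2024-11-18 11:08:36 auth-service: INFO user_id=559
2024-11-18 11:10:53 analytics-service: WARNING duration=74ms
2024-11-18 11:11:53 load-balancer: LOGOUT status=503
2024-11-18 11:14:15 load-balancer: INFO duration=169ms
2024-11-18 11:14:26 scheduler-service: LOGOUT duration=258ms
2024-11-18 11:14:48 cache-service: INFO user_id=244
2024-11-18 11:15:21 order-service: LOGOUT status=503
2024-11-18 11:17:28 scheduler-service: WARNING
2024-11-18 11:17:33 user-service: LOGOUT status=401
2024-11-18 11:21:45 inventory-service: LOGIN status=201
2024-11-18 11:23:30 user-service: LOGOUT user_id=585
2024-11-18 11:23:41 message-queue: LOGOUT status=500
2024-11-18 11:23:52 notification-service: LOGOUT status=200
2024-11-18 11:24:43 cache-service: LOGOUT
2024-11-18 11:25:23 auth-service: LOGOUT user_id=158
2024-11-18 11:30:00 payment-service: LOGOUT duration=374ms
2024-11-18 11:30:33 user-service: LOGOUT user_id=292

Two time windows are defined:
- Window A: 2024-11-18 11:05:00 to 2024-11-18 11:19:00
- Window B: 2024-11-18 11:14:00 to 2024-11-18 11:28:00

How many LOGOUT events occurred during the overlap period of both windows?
3

To find overlap events:

1. Window A: 2024-11-18 11:05:00 to 2024-11-18 11:19:00
2. Window B: 2024-11-18 11:14:00 to 2024-11-18 11:28:00
3. Overlap period: 2024-11-18 11:14:00 to 2024-11-18 11:19:00
4. Count LOGOUT events in overlap: 3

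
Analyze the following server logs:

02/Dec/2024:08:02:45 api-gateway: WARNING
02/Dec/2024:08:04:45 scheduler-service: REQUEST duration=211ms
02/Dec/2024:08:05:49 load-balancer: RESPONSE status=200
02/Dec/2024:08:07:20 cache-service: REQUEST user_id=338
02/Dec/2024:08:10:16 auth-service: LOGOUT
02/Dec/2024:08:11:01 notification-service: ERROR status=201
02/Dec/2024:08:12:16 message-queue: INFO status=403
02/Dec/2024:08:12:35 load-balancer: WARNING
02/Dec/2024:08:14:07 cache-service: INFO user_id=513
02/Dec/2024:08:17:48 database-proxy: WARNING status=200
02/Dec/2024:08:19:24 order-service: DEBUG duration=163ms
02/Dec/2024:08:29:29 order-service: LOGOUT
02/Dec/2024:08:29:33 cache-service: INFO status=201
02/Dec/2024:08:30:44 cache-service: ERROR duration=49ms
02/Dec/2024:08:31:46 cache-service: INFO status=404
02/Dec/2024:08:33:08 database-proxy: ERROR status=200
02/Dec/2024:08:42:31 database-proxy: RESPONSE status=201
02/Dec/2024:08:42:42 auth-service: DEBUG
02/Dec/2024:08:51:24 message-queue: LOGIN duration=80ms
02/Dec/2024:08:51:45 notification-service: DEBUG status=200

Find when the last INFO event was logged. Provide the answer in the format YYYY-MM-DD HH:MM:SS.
2024-12-02 08:31:46

To find the last event:

1. Filter for all INFO events
2. Sort by timestamp
3. Select the last one
4. Timestamp: 2024-12-02 08:31:46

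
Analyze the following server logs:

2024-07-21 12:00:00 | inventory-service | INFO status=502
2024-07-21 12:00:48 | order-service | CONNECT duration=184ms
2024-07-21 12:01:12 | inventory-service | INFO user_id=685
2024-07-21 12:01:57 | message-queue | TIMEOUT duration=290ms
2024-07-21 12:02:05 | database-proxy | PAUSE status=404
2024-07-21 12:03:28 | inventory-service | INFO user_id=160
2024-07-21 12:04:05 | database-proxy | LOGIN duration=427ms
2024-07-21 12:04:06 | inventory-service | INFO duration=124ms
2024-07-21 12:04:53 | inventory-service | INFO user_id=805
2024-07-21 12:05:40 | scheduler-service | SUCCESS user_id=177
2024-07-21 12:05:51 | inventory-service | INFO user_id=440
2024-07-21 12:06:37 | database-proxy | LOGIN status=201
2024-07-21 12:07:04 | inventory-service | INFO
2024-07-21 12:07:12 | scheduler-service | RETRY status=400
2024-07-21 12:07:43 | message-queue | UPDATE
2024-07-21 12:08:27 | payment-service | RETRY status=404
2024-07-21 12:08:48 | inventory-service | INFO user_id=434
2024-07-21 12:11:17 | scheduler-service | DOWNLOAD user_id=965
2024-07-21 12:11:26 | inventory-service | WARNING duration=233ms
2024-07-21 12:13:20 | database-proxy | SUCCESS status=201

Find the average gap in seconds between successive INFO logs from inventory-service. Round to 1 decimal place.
75.4

To calculate average interval:

1. Find all INFO events for inventory-service in order
2. Calculate time gaps between consecutive events
3. Compute mean of gaps: 528 / 7 = 75.4 seconds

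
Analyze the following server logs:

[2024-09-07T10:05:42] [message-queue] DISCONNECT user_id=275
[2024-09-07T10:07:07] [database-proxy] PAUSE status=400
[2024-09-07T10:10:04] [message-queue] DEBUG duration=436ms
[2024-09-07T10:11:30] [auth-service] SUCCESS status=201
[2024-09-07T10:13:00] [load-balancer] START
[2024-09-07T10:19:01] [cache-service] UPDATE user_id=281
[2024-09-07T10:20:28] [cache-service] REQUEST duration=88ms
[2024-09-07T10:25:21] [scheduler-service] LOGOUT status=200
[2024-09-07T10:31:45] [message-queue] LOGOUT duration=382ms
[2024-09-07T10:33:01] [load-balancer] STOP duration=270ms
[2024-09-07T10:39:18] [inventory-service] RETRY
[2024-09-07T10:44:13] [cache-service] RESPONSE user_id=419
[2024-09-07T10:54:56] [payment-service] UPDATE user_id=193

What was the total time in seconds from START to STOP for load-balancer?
1201

To calculate state duration:

1. Find START event for load-balancer: 2024-09-07T10:13:00
2. Find STOP event for load-balancer: 2024-09-07T10:33:01
3. Calculate duration: 2024-09-07T10:33:01 - 2024-09-07T10:13:00 = 1201 seconds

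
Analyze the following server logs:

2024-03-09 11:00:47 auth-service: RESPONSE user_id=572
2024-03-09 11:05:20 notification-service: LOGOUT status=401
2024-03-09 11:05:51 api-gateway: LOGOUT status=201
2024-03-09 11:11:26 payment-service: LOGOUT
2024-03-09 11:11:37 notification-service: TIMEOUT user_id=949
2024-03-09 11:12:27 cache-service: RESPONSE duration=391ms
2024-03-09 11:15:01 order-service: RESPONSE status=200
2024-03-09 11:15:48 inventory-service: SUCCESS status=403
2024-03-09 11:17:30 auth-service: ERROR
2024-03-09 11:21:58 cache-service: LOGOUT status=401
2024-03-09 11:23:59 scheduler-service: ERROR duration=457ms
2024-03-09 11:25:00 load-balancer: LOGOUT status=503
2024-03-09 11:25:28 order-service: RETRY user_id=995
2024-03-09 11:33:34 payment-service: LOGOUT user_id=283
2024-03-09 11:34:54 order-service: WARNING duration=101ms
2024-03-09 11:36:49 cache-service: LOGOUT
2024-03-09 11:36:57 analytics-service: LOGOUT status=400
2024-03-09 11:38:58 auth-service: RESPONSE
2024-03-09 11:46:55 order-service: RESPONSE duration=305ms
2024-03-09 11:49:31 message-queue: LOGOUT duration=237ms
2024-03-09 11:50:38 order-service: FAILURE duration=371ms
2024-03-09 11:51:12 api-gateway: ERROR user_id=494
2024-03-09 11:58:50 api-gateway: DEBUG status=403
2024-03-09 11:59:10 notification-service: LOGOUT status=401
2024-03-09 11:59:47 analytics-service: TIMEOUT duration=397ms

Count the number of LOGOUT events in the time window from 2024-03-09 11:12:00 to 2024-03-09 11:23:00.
1

To count events in the time window:

1. Window boundaries: 2024-03-09 11:12:00 to 2024-03-09 11:23:00
2. Filter for LOGOUT events within this window
3. Count matching events: 1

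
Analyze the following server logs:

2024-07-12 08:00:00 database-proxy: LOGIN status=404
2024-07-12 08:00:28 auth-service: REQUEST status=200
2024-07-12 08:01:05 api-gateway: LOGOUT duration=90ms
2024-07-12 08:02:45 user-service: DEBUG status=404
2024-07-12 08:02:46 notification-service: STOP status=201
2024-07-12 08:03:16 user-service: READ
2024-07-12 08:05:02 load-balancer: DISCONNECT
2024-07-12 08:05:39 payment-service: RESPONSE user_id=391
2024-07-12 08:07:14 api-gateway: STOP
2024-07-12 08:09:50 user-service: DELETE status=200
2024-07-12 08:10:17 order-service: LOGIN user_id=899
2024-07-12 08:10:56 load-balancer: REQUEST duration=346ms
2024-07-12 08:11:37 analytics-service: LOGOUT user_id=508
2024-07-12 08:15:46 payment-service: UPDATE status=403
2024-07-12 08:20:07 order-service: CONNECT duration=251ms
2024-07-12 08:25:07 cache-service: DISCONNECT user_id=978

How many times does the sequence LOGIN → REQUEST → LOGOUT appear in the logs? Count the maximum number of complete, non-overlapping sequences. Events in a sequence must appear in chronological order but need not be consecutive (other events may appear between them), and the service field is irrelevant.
2

To count sequences:

1. Look for pattern: LOGIN → REQUEST → LOGOUT
2. Greedily scan the log in chronological order, matching each sequence element in turn (ignoring service)
3. Each time the full pattern completes, increment the count and restart matching from the next event
4. Complete non-overlapping sequences found: 2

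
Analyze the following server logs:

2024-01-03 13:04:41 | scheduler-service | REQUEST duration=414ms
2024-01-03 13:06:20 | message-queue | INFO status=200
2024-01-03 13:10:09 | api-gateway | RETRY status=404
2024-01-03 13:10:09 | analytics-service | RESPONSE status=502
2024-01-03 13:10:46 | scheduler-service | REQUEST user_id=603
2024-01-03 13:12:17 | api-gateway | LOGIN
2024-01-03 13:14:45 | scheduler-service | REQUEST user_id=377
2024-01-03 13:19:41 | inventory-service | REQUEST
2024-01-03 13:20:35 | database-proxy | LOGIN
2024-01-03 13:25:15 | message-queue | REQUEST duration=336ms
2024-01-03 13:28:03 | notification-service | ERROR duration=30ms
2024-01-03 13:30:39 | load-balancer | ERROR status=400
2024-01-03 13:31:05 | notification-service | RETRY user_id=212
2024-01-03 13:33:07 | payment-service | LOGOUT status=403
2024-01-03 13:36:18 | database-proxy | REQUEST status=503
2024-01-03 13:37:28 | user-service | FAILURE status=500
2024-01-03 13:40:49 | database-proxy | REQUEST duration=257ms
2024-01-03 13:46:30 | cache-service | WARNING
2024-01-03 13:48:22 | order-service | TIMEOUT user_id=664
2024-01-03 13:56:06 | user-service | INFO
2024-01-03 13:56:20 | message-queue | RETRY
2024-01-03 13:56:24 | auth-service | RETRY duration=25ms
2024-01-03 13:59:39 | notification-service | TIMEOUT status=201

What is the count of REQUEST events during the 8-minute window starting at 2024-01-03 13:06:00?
1

To count events in the time window:

1. Window boundaries: 2024-01-03 13:06:00 to 2024-01-03 13:14:00
2. Filter for REQUEST events within this window
3. Count matching events: 1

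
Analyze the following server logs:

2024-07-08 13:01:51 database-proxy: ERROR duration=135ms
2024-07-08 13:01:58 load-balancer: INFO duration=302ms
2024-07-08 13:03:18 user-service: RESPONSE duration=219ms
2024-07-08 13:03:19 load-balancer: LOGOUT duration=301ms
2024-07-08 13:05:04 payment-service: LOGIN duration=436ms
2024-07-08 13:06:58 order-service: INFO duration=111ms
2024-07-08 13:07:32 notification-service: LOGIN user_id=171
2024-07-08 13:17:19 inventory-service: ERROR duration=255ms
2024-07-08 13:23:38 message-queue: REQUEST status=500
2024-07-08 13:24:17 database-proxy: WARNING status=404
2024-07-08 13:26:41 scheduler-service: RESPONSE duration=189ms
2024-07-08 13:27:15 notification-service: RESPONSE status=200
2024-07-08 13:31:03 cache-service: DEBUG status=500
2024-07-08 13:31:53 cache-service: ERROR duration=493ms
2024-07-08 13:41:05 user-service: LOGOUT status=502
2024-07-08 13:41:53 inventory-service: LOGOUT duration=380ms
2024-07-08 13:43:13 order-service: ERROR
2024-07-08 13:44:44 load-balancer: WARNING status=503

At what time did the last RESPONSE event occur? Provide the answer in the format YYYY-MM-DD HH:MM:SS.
2024-07-08 13:27:15

To find the last event:

1. Filter for all RESPONSE events
2. Sort by timestamp
3. Select the last one
4. Timestamp: 2024-07-08 13:27:15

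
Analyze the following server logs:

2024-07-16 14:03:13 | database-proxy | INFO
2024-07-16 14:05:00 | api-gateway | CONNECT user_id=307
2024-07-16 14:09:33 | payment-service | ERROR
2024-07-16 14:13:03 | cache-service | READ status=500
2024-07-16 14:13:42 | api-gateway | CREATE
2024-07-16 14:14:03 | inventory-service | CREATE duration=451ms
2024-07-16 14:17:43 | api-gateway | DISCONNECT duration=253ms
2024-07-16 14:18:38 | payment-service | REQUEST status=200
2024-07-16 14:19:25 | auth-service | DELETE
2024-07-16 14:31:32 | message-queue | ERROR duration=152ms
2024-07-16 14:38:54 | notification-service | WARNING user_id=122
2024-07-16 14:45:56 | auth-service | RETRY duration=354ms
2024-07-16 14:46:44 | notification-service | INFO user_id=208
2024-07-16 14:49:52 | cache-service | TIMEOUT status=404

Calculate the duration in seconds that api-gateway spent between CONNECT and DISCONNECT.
763

To calculate state duration:

1. Find CONNECT event for api-gateway: 2024-07-16 14:05:00
2. Find DISCONNECT event for api-gateway: 2024-07-16 14:17:43
3. Calculate duration: 2024-07-16 14:17:43 - 2024-07-16 14:05:00 = 763 seconds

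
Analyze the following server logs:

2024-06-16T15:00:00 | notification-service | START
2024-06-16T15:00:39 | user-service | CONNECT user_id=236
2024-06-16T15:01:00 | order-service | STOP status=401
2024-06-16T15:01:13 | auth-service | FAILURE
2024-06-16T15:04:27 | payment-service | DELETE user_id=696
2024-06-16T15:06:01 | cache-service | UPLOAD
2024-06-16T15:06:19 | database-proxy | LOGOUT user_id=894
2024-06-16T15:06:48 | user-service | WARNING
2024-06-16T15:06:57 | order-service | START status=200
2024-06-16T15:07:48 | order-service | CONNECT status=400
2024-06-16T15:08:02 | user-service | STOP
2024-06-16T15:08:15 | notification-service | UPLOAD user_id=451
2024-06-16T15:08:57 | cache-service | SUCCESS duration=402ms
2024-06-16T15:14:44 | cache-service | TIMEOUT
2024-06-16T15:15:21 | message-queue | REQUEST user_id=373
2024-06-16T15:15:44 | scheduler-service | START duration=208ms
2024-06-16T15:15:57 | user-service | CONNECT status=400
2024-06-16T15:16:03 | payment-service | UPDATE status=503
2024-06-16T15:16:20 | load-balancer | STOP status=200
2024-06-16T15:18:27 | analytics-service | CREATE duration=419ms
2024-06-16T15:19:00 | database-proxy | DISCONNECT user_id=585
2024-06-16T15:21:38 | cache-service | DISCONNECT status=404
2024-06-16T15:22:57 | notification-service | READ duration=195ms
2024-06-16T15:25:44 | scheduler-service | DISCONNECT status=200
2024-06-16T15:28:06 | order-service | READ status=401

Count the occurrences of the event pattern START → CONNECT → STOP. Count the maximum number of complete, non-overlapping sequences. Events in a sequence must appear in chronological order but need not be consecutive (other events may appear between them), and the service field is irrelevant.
3

To count sequences:

1. Look for pattern: START → CONNECT → STOP
2. Greedily scan the log in chronological order, matching each sequence element in turn (ignoring service)
3. Each time the full pattern completes, increment the count and restart matching from the next event
4. Complete non-overlapping sequences found: 3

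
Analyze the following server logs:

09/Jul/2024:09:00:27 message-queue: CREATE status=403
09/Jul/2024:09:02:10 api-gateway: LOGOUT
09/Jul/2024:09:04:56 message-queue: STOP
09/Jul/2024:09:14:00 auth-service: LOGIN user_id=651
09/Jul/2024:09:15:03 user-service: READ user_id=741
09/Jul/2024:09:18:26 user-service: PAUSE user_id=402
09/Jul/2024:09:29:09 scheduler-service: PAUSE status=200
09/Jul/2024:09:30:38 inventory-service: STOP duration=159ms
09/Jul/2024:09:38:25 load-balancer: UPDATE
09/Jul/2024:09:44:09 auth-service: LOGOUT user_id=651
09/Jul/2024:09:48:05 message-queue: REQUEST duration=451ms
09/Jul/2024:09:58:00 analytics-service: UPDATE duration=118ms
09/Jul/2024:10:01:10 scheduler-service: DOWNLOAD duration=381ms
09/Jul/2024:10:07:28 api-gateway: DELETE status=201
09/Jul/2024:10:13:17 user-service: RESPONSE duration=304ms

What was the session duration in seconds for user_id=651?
1809

To calculate session duration:

1. Find LOGIN event for user_id=651: 09/Jul/2024:09:14:00
2. Find LOGOUT event for user_id=651: 09/Jul/2024:09:44:09
3. Session duration: 09/Jul/2024:09:44:09 - 09/Jul/2024:09:14:00 = 1809 seconds (30 minutes)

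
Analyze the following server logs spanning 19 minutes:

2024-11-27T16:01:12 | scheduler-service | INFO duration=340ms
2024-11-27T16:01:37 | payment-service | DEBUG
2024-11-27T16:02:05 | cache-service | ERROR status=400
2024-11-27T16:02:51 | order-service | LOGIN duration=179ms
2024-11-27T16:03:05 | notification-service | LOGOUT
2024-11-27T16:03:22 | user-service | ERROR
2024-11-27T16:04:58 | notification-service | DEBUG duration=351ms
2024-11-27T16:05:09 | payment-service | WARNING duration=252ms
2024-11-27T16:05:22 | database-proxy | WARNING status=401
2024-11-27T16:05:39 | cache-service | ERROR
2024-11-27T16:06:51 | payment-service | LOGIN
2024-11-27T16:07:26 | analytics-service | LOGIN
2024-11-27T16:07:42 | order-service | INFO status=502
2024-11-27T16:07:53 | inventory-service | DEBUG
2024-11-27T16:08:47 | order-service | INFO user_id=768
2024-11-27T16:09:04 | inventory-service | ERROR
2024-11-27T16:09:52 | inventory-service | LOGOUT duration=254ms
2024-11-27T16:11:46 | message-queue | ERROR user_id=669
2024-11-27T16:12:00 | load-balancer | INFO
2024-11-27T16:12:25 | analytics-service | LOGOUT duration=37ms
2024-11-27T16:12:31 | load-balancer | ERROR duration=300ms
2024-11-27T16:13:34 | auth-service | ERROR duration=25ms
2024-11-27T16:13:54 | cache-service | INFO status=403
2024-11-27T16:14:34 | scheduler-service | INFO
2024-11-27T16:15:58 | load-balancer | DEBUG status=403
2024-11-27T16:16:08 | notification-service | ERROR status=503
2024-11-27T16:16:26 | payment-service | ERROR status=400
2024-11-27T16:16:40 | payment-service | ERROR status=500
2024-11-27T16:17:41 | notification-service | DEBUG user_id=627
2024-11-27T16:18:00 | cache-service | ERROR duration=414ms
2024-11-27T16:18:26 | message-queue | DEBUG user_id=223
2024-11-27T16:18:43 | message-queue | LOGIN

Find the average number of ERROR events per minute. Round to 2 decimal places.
0.58

To calculate the rate:

1. Count total ERROR events: 11
2. Total time period: 19 minutes
3. Rate = 11 / 19 = 0.58 events per minute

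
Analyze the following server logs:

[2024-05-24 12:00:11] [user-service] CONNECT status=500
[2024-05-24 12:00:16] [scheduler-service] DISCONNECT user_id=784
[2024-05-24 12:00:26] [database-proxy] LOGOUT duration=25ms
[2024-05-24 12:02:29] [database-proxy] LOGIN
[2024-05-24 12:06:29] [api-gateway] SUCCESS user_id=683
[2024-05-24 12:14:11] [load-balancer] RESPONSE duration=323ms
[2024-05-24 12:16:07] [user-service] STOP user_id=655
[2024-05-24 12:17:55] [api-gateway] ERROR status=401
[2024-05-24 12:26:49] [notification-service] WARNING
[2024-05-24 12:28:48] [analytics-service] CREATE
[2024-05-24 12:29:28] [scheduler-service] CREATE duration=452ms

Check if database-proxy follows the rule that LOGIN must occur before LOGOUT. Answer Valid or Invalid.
Invalid

To validate ordering:

1. Required order: LOGIN → LOGOUT
2. Rule: LOGIN must occur before LOGOUT
3. Check actual order of events for database-proxy
4. Result: Invalid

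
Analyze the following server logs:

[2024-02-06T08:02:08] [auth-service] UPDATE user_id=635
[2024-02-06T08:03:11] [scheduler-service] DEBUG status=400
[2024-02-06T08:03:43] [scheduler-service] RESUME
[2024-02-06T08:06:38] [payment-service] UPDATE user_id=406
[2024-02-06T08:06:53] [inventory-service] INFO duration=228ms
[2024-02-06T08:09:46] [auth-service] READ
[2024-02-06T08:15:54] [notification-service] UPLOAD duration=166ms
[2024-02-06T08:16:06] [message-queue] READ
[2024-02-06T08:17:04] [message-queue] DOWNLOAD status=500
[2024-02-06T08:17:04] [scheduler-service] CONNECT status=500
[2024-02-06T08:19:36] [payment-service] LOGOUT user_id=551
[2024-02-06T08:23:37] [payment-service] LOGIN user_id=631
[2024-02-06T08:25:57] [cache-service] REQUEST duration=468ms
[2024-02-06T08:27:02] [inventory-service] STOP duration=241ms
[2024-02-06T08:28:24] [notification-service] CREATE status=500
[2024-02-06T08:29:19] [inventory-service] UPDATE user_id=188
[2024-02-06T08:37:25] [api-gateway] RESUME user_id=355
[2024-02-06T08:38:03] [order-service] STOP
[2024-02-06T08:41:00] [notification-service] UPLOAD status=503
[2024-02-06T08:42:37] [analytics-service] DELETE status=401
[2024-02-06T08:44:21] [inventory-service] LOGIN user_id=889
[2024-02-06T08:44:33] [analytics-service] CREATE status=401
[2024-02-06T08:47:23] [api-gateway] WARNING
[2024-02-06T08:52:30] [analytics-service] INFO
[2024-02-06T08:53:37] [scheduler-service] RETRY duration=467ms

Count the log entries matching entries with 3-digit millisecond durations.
5

To find matching entries:

1. Pattern to match: entries with 3-digit millisecond durations
2. Scan each log entry for the pattern
3. Count matches: 5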